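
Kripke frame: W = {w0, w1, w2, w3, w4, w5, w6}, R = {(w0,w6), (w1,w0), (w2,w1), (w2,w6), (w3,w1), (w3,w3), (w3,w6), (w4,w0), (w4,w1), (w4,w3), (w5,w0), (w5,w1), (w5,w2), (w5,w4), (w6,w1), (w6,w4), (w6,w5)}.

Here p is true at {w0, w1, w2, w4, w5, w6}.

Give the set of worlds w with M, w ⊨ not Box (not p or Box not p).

w0: Box (not p or Box not p) is F. ✓
w1: Box (not p or Box not p) is F. ✓
w2: Box (not p or Box not p) is F. ✓
w3: Box (not p or Box not p) is F. ✓
w4: Box (not p or Box not p) is F. ✓
w5: Box (not p or Box not p) is F. ✓
w6: Box (not p or Box not p) is F. ✓

{w0, w1, w2, w3, w4, w5, w6}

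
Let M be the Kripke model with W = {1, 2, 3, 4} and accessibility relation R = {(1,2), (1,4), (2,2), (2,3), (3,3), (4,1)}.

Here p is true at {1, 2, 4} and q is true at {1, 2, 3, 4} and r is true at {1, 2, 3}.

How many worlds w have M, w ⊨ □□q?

1: successors {2, 4}; □q there: 2:T, 4:T. ✓
2: successors {2, 3}; □q there: 2:T, 3:T. ✓
3: successors {3}; □q there: 3:T. ✓
4: successors {1}; □q there: 1:T. ✓
Satisfying worlds: {1, 2, 3, 4}.

4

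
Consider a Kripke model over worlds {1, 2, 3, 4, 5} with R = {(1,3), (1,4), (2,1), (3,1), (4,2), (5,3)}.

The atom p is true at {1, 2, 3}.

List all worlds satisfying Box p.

{2, 3, 4, 5}

1: successors {3, 4}; p there: 3:T, 4:F. ✗
2: successors {1}; p there: 1:T. ✓
3: successors {1}; p there: 1:T. ✓
4: successors {2}; p there: 2:T. ✓
5: successors {3}; p there: 3:T. ✓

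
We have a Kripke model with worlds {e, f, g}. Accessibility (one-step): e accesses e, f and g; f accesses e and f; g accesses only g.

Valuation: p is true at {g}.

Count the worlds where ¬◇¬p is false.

e: ◇¬p is T. ✗
f: ◇¬p is T. ✗
g: ◇¬p is F. ✓
Satisfying worlds: {g}.
So ¬◇¬p fails at the other 2 worlds.

2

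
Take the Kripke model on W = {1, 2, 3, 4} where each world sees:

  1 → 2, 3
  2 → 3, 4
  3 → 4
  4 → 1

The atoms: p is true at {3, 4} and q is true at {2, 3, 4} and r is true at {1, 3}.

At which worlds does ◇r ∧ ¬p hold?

{1, 2}

1: ◇r is T, ¬p is T. ✓
2: ◇r is T, ¬p is T. ✓
3: ◇r is F, ¬p is F. ✗
4: ◇r is T, ¬p is F. ✗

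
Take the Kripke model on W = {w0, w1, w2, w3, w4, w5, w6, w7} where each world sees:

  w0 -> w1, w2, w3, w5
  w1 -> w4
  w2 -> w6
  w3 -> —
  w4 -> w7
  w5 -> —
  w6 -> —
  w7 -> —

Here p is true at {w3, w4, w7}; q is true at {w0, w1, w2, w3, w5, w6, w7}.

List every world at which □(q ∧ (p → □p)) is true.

{w0, w2, w3, w4, w5, w6, w7}

w0: successors {w1, w2, w3, w5}; q ∧ (p → □p) there: w1:T, w2:T, w3:T, w5:T. ✓
w1: successors {w4}; q ∧ (p → □p) there: w4:F. ✗
w2: successors {w6}; q ∧ (p → □p) there: w6:T. ✓
w3: no successors, so □(q ∧ (p → □p)) holds vacuously. ✓
w4: successors {w7}; q ∧ (p → □p) there: w7:T. ✓
w5: no successors, so □(q ∧ (p → □p)) holds vacuously. ✓
w6: no successors, so □(q ∧ (p → □p)) holds vacuously. ✓
w7: no successors, so □(q ∧ (p → □p)) holds vacuously. ✓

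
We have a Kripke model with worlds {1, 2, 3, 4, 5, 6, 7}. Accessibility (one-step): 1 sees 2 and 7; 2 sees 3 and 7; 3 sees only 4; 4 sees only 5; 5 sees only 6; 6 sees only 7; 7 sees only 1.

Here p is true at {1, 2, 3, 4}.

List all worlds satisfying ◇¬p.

{1, 2, 4, 5, 6}

1: successors {2, 7}; ¬p there: 2:F, 7:T. ✓
2: successors {3, 7}; ¬p there: 3:F, 7:T. ✓
3: successors {4}; ¬p there: 4:F. ✗
4: successors {5}; ¬p there: 5:T. ✓
5: successors {6}; ¬p there: 6:T. ✓
6: successors {7}; ¬p there: 7:T. ✓
7: successors {1}; ¬p there: 1:F. ✗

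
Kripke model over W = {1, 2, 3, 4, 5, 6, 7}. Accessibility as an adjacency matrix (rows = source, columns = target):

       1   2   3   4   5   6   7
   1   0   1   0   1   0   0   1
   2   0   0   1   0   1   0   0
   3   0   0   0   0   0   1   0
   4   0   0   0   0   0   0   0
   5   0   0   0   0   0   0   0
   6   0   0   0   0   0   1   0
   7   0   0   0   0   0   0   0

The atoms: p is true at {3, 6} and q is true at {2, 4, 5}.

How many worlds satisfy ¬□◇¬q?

2

1: □◇¬q is F. ✓
2: □◇¬q is F. ✓
3: □◇¬q is T. ✗
4: □◇¬q is T. ✗
5: □◇¬q is T. ✗
6: □◇¬q is T. ✗
7: □◇¬q is T. ✗
Satisfying worlds: {1, 2}.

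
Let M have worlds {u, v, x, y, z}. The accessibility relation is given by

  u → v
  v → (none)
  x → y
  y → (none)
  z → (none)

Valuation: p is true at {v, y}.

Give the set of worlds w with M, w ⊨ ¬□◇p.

u: □◇p is F. ✓
v: □◇p is T. ✗
x: □◇p is F. ✓
y: □◇p is T. ✗
z: □◇p is T. ✗

{u, x}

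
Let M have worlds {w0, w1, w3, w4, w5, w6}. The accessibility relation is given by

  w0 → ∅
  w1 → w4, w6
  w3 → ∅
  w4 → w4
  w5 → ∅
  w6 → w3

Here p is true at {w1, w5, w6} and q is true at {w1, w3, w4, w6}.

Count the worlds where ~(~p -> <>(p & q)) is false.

w0: ~p -> <>(p & q) is F. ✓
w1: ~p -> <>(p & q) is T. ✗
w3: ~p -> <>(p & q) is F. ✓
w4: ~p -> <>(p & q) is F. ✓
w5: ~p -> <>(p & q) is T. ✗
w6: ~p -> <>(p & q) is T. ✗
Satisfying worlds: {w0, w3, w4}.
So ~(~p -> <>(p & q)) fails at the other 3 worlds.

3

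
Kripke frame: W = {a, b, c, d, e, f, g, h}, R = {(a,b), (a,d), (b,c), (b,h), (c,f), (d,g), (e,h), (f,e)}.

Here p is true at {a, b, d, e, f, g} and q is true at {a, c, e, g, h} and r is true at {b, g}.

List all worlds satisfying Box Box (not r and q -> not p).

a: successors {b, d}; Box (not r and q -> not p) there: b:T, d:T. ✓
b: successors {c, h}; Box (not r and q -> not p) there: c:T, h:T. ✓
c: successors {f}; Box (not r and q -> not p) there: f:F. ✗
d: successors {g}; Box (not r and q -> not p) there: g:T. ✓
e: successors {h}; Box (not r and q -> not p) there: h:T. ✓
f: successors {e}; Box (not r and q -> not p) there: e:T. ✓
g: no successors, so Box Box (not r and q -> not p) holds vacuously. ✓
h: no successors, so Box Box (not r and q -> not p) holds vacuously. ✓

{a, b, d, e, f, g, h}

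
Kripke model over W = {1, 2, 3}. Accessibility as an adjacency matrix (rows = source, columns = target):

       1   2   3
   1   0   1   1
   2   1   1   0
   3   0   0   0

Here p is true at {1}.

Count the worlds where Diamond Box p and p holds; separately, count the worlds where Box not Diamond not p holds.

1 and 1

For Diamond Box p and p:
1: Diamond Box p is T, p is T. ✓
2: Diamond Box p is F, p is F. ✗
3: Diamond Box p is F, p is F. ✗
— 1 world.
For Box not Diamond not p:
1: successors {2, 3}; not Diamond not p there: 2:F, 3:T. ✗
2: successors {1, 2}; not Diamond not p there: 1:F, 2:F. ✗
3: no successors, so Box not Diamond not p holds vacuously. ✓
— 1 world.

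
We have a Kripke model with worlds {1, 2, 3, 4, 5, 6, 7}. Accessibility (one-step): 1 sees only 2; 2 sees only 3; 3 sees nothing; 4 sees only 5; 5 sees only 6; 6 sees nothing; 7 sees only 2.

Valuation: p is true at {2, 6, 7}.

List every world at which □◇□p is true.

1: successors {2}; ◇□p there: 2:T. ✓
2: successors {3}; ◇□p there: 3:F. ✗
3: no successors, so □◇□p holds vacuously. ✓
4: successors {5}; ◇□p there: 5:T. ✓
5: successors {6}; ◇□p there: 6:F. ✗
6: no successors, so □◇□p holds vacuously. ✓
7: successors {2}; ◇□p there: 2:T. ✓

{1, 3, 4, 6, 7}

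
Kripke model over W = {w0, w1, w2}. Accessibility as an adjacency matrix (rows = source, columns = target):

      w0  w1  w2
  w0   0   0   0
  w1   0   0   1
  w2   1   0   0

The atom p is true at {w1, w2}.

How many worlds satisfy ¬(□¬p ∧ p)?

2

w0: □¬p ∧ p is F. ✓
w1: □¬p ∧ p is F. ✓
w2: □¬p ∧ p is T. ✗
Satisfying worlds: {w0, w1}.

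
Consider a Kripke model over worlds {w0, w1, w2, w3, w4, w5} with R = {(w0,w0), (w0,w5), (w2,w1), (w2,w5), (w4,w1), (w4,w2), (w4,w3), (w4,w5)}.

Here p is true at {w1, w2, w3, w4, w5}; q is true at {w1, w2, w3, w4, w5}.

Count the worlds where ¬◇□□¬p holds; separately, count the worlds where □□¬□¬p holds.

3 and 4

For ¬◇□□¬p:
w0: ◇□□¬p is T. ✗
w1: ◇□□¬p is F. ✓
w2: ◇□□¬p is T. ✗
w3: ◇□□¬p is F. ✓
w4: ◇□□¬p is T. ✗
w5: ◇□□¬p is F. ✓
— 3 worlds.
For □□¬□¬p:
w0: successors {w0, w5}; □¬□¬p there: w0:F, w5:T. ✗
w1: no successors, so □□¬□¬p holds vacuously. ✓
w2: successors {w1, w5}; □¬□¬p there: w1:T, w5:T. ✓
w3: no successors, so □□¬□¬p holds vacuously. ✓
w4: successors {w1, w2, w3, w5}; □¬□¬p there: w1:T, w2:F, w3:T, w5:T. ✗
w5: no successors, so □□¬□¬p holds vacuously. ✓
— 4 worlds.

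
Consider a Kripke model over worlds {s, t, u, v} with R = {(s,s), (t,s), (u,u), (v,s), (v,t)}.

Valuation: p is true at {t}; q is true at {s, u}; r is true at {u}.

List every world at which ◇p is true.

{v}

s: successors {s}; p there: s:F. ✗
t: successors {s}; p there: s:F. ✗
u: successors {u}; p there: u:F. ✗
v: successors {s, t}; p there: s:F, t:T. ✓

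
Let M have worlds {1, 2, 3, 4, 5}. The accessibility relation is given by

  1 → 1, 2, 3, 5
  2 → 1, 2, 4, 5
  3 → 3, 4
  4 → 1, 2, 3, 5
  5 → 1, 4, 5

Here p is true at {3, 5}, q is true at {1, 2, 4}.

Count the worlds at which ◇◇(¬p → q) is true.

5

1: successors {1, 2, 3, 5}; ◇(¬p → q) there: 1:T, 2:T, 3:T, 5:T. ✓
2: successors {1, 2, 4, 5}; ◇(¬p → q) there: 1:T, 2:T, 4:T, 5:T. ✓
3: successors {3, 4}; ◇(¬p → q) there: 3:T, 4:T. ✓
4: successors {1, 2, 3, 5}; ◇(¬p → q) there: 1:T, 2:T, 3:T, 5:T. ✓
5: successors {1, 4, 5}; ◇(¬p → q) there: 1:T, 4:T, 5:T. ✓
Satisfying worlds: {1, 2, 3, 4, 5}.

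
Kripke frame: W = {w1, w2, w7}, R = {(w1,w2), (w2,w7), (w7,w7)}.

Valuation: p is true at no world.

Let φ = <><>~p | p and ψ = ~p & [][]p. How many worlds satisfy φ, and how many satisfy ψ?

3 and 0

For <><>~p | p:
w1: <><>~p is T, p is F. ✓
w2: <><>~p is T, p is F. ✓
w7: <><>~p is T, p is F. ✓
— 3 worlds.
For ~p & [][]p:
w1: ~p is T, [][]p is F. ✗
w2: ~p is T, [][]p is F. ✗
w7: ~p is T, [][]p is F. ✗
— 0 worlds.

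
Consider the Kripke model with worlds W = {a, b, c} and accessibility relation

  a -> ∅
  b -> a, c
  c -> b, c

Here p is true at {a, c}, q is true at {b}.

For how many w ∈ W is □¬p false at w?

a: no successors, so □¬p holds vacuously. ✓
b: successors {a, c}; ¬p there: a:F, c:F. ✗
c: successors {b, c}; ¬p there: b:T, c:F. ✗
Satisfying worlds: {a}.
So □¬p fails at the other 2 worlds.

2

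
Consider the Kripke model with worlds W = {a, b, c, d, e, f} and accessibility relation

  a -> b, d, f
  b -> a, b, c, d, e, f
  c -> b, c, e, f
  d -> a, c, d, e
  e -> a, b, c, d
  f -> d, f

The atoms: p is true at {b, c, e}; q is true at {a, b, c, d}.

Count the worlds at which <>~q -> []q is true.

a: <>~q is T, []q is F. ✗
b: <>~q is T, []q is F. ✗
c: <>~q is T, []q is F. ✗
d: <>~q is T, []q is F. ✗
e: <>~q is F, []q is T. ✓
f: <>~q is T, []q is F. ✗
Satisfying worlds: {e}.

1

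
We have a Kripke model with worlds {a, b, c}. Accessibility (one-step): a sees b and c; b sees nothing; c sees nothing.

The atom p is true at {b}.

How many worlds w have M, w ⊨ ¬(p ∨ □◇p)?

1

a: p ∨ □◇p is F. ✓
b: p ∨ □◇p is T. ✗
c: p ∨ □◇p is T. ✗
Satisfying worlds: {a}.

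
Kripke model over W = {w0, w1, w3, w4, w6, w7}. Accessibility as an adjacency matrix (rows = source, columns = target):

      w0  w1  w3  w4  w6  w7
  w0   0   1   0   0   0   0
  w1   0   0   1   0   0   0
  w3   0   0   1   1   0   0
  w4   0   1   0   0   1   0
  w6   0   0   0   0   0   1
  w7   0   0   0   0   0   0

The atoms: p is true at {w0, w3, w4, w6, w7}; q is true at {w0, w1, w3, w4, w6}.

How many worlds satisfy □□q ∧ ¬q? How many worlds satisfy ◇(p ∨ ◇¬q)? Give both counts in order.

For □□q ∧ ¬q:
w0: □□q is T, ¬q is F. ✗
w1: □□q is T, ¬q is F. ✗
w3: □□q is T, ¬q is F. ✗
w4: □□q is F, ¬q is F. ✗
w6: □□q is T, ¬q is F. ✗
w7: □□q is T, ¬q is T. ✓
— 1 world.
For ◇(p ∨ ◇¬q):
w0: successors {w1}; p ∨ ◇¬q there: w1:F. ✗
w1: successors {w3}; p ∨ ◇¬q there: w3:T. ✓
w3: successors {w3, w4}; p ∨ ◇¬q there: w3:T, w4:T. ✓
w4: successors {w1, w6}; p ∨ ◇¬q there: w1:F, w6:T. ✓
w6: successors {w7}; p ∨ ◇¬q there: w7:T. ✓
w7: no successors, so ◇(p ∨ ◇¬q) fails. ✗
— 4 worlds.

1 and 4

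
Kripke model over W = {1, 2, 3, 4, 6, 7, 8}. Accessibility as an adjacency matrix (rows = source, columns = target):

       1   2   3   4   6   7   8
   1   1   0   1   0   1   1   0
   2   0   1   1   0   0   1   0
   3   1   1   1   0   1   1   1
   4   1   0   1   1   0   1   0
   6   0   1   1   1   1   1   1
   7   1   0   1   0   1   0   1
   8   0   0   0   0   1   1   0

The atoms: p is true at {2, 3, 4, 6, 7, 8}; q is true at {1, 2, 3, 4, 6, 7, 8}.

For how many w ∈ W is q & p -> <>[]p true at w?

1: q & p is F, <>[]p is T. ✓
2: q & p is T, <>[]p is T. ✓
3: q & p is T, <>[]p is T. ✓
4: q & p is T, <>[]p is F. ✗
6: q & p is T, <>[]p is T. ✓
7: q & p is T, <>[]p is T. ✓
8: q & p is T, <>[]p is T. ✓
Satisfying worlds: {1, 2, 3, 6, 7, 8}.

6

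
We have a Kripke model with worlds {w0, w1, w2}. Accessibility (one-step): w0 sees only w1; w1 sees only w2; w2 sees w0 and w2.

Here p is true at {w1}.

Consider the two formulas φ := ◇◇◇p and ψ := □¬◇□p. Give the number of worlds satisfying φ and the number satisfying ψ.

For ◇◇◇p:
w0: successors {w1}; ◇◇p there: w1:F. ✗
w1: successors {w2}; ◇◇p there: w2:T. ✓
w2: successors {w0, w2}; ◇◇p there: w0:F, w2:T. ✓
— 2 worlds.
For □¬◇□p:
w0: successors {w1}; ¬◇□p there: w1:T. ✓
w1: successors {w2}; ¬◇□p there: w2:F. ✗
w2: successors {w0, w2}; ¬◇□p there: w0:T, w2:F. ✗
— 1 world.

2 and 1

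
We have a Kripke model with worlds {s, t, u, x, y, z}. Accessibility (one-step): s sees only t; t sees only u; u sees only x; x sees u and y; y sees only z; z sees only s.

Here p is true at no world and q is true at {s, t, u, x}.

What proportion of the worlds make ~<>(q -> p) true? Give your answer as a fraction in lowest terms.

2/3

s: <>(q -> p) is F. ✓
t: <>(q -> p) is F. ✓
u: <>(q -> p) is F. ✓
x: <>(q -> p) is T. ✗
y: <>(q -> p) is T. ✗
z: <>(q -> p) is F. ✓
That's 4 of 6 worlds, so 4/6 = 2/3.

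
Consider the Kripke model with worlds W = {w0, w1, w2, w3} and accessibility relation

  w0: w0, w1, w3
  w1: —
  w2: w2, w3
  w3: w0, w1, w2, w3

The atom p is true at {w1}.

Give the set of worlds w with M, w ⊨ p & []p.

w0: p is F, []p is F. ✗
w1: p is T, []p is T. ✓
w2: p is F, []p is F. ✗
w3: p is F, []p is F. ✗

{w1}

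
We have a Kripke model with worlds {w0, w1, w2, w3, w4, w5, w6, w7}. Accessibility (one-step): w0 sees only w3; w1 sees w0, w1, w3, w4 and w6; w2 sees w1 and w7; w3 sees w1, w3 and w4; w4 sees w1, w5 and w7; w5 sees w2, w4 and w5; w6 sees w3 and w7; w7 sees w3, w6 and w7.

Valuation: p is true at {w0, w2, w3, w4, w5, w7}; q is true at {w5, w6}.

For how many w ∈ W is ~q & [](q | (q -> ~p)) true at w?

w0: ~q is T, [](q | (q -> ~p)) is T. ✓
w1: ~q is T, [](q | (q -> ~p)) is T. ✓
w2: ~q is T, [](q | (q -> ~p)) is T. ✓
w3: ~q is T, [](q | (q -> ~p)) is T. ✓
w4: ~q is T, [](q | (q -> ~p)) is T. ✓
w5: ~q is F, [](q | (q -> ~p)) is T. ✗
w6: ~q is F, [](q | (q -> ~p)) is T. ✗
w7: ~q is T, [](q | (q -> ~p)) is T. ✓
Satisfying worlds: {w0, w1, w2, w3, w4, w7}.

6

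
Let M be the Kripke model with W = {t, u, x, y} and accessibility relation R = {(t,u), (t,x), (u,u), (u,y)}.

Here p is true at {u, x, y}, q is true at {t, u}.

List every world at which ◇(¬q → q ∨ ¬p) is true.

{t, u}

t: successors {u, x}; ¬q → q ∨ ¬p there: u:T, x:F. ✓
u: successors {u, y}; ¬q → q ∨ ¬p there: u:T, y:F. ✓
x: no successors, so ◇(¬q → q ∨ ¬p) fails. ✗
y: no successors, so ◇(¬q → q ∨ ¬p) fails. ✗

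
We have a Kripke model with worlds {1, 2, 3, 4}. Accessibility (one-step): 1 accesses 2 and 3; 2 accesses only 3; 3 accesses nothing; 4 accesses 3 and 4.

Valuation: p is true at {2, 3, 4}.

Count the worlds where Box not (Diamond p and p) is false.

1: successors {2, 3}; not (Diamond p and p) there: 2:F, 3:T. ✗
2: successors {3}; not (Diamond p and p) there: 3:T. ✓
3: no successors, so Box not (Diamond p and p) holds vacuously. ✓
4: successors {3, 4}; not (Diamond p and p) there: 3:T, 4:F. ✗
Satisfying worlds: {2, 3}.
So Box not (Diamond p and p) fails at the other 2 worlds.

2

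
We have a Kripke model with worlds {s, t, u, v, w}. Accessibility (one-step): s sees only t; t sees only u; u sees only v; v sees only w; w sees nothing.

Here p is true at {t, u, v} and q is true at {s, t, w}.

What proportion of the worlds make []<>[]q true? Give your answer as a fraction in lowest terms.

s: successors {t}; <>[]q there: t:F. ✗
t: successors {u}; <>[]q there: u:T. ✓
u: successors {v}; <>[]q there: v:T. ✓
v: successors {w}; <>[]q there: w:F. ✗
w: no successors, so []<>[]q holds vacuously. ✓
That's 3 of 5 worlds, so 3/5.

3/5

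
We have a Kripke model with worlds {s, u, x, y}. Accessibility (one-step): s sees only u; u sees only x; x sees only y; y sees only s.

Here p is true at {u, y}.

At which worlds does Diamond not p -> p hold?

s: Diamond not p is F, p is F. ✓
u: Diamond not p is T, p is T. ✓
x: Diamond not p is F, p is F. ✓
y: Diamond not p is T, p is T. ✓

{s, u, x, y}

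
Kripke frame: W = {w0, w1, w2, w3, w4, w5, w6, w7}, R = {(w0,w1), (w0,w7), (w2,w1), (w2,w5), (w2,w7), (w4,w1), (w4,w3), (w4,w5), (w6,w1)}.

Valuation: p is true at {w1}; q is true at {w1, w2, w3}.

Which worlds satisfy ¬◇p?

w0: ◇p is T. ✗
w1: ◇p is F. ✓
w2: ◇p is T. ✗
w3: ◇p is F. ✓
w4: ◇p is T. ✗
w5: ◇p is F. ✓
w6: ◇p is T. ✗
w7: ◇p is F. ✓

{w1, w3, w5, w7}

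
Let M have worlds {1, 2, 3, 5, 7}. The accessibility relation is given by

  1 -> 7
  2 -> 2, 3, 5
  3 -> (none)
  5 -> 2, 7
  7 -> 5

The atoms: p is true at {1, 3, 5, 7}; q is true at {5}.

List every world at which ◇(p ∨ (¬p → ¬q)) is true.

{1, 2, 5, 7}

1: successors {7}; p ∨ (¬p → ¬q) there: 7:T. ✓
2: successors {2, 3, 5}; p ∨ (¬p → ¬q) there: 2:T, 3:T, 5:T. ✓
3: no successors, so ◇(p ∨ (¬p → ¬q)) fails. ✗
5: successors {2, 7}; p ∨ (¬p → ¬q) there: 2:T, 7:T. ✓
7: successors {5}; p ∨ (¬p → ¬q) there: 5:T. ✓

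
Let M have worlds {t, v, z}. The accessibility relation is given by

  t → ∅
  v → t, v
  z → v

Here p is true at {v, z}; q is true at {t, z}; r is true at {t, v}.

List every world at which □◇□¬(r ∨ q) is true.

t: no successors, so □◇□¬(r ∨ q) holds vacuously. ✓
v: successors {t, v}; ◇□¬(r ∨ q) there: t:F, v:T. ✗
z: successors {v}; ◇□¬(r ∨ q) there: v:T. ✓

{t, z}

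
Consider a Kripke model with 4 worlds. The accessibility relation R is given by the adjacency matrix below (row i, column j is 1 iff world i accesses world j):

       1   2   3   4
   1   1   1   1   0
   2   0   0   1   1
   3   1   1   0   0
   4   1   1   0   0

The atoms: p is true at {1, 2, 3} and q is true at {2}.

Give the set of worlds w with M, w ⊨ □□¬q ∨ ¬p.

{4}

1: □□¬q is F, ¬p is F. ✗
2: □□¬q is F, ¬p is F. ✗
3: □□¬q is F, ¬p is F. ✗
4: □□¬q is F, ¬p is T. ✓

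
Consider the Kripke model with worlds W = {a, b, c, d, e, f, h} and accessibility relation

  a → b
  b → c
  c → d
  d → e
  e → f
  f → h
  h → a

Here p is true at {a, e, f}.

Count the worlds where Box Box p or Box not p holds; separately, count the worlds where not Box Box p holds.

5 and 4

For Box Box p or Box not p:
a: Box Box p is F, Box not p is T. ✓
b: Box Box p is F, Box not p is T. ✓
c: Box Box p is T, Box not p is T. ✓
d: Box Box p is T, Box not p is F. ✓
e: Box Box p is F, Box not p is F. ✗
f: Box Box p is T, Box not p is T. ✓
h: Box Box p is F, Box not p is F. ✗
— 5 worlds.
For not Box Box p:
a: Box Box p is F. ✓
b: Box Box p is F. ✓
c: Box Box p is T. ✗
d: Box Box p is T. ✗
e: Box Box p is F. ✓
f: Box Box p is T. ✗
h: Box Box p is F. ✓
— 4 worlds.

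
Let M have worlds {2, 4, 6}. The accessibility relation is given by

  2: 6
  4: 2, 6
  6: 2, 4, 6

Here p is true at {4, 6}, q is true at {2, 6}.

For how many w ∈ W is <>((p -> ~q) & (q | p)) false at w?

2: successors {6}; (p -> ~q) & (q | p) there: 6:F. ✗
4: successors {2, 6}; (p -> ~q) & (q | p) there: 2:T, 6:F. ✓
6: successors {2, 4, 6}; (p -> ~q) & (q | p) there: 2:T, 4:T, 6:F. ✓
Satisfying worlds: {4, 6}.
So <>((p -> ~q) & (q | p)) fails at the other 1 world.

1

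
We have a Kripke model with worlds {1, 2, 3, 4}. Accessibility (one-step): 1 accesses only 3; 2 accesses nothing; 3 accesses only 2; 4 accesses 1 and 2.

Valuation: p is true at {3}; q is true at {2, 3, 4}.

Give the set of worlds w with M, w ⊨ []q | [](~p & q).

1: []q is T, [](~p & q) is F. ✓
2: []q is T, [](~p & q) is T. ✓
3: []q is T, [](~p & q) is T. ✓
4: []q is F, [](~p & q) is F. ✗

{1, 2, 3}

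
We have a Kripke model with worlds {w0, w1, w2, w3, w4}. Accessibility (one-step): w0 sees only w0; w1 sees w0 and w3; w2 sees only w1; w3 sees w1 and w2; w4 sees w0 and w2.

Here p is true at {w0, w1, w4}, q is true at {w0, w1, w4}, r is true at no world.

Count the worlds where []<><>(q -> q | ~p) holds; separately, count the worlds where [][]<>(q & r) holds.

For []<><>(q -> q | ~p):
w0: successors {w0}; <><>(q -> q | ~p) there: w0:T. ✓
w1: successors {w0, w3}; <><>(q -> q | ~p) there: w0:T, w3:T. ✓
w2: successors {w1}; <><>(q -> q | ~p) there: w1:T. ✓
w3: successors {w1, w2}; <><>(q -> q | ~p) there: w1:T, w2:T. ✓
w4: successors {w0, w2}; <><>(q -> q | ~p) there: w0:T, w2:T. ✓
— 5 worlds.
For [][]<>(q & r):
w0: successors {w0}; []<>(q & r) there: w0:F. ✗
w1: successors {w0, w3}; []<>(q & r) there: w0:F, w3:F. ✗
w2: successors {w1}; []<>(q & r) there: w1:F. ✗
w3: successors {w1, w2}; []<>(q & r) there: w1:F, w2:F. ✗
w4: successors {w0, w2}; []<>(q & r) there: w0:F, w2:F. ✗
— 0 worlds.

5 and 0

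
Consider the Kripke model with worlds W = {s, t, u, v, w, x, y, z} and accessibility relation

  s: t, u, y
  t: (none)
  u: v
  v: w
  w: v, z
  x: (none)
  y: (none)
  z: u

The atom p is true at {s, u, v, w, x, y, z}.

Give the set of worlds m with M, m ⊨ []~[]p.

{t, x, y}

s: successors {t, u, y}; ~[]p there: t:F, u:F, y:F. ✗
t: no successors, so []~[]p holds vacuously. ✓
u: successors {v}; ~[]p there: v:F. ✗
v: successors {w}; ~[]p there: w:F. ✗
w: successors {v, z}; ~[]p there: v:F, z:F. ✗
x: no successors, so []~[]p holds vacuously. ✓
y: no successors, so []~[]p holds vacuously. ✓
z: successors {u}; ~[]p there: u:F. ✗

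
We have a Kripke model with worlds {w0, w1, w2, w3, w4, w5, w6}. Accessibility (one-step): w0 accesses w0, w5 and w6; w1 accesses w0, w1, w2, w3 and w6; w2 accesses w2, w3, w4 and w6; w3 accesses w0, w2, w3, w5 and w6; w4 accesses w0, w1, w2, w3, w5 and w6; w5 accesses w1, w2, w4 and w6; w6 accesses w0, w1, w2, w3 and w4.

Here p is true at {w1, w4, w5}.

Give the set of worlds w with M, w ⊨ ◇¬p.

w0: successors {w0, w5, w6}; ¬p there: w0:T, w5:F, w6:T. ✓
w1: successors {w0, w1, w2, w3, w6}; ¬p there: w0:T, w1:F, w2:T, w3:T, w6:T. ✓
w2: successors {w2, w3, w4, w6}; ¬p there: w2:T, w3:T, w4:F, w6:T. ✓
w3: successors {w0, w2, w3, w5, w6}; ¬p there: w0:T, w2:T, w3:T, w5:F, w6:T. ✓
w4: successors {w0, w1, w2, w3, w5, w6}; ¬p there: w0:T, w1:F, w2:T, w3:T, w5:F, w6:T. ✓
w5: successors {w1, w2, w4, w6}; ¬p there: w1:F, w2:T, w4:F, w6:T. ✓
w6: successors {w0, w1, w2, w3, w4}; ¬p there: w0:T, w1:F, w2:T, w3:T, w4:F. ✓

{w0, w1, w2, w3, w4, w5, w6}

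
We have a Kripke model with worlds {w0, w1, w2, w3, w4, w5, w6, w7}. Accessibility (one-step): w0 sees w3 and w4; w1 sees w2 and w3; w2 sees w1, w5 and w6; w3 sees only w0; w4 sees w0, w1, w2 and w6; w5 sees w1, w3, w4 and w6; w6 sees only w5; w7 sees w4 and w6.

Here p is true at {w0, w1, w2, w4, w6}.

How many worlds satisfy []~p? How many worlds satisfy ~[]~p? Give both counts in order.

1 and 7

For []~p:
w0: successors {w3, w4}; ~p there: w3:T, w4:F. ✗
w1: successors {w2, w3}; ~p there: w2:F, w3:T. ✗
w2: successors {w1, w5, w6}; ~p there: w1:F, w5:T, w6:F. ✗
w3: successors {w0}; ~p there: w0:F. ✗
w4: successors {w0, w1, w2, w6}; ~p there: w0:F, w1:F, w2:F, w6:F. ✗
w5: successors {w1, w3, w4, w6}; ~p there: w1:F, w3:T, w4:F, w6:F. ✗
w6: successors {w5}; ~p there: w5:T. ✓
w7: successors {w4, w6}; ~p there: w4:F, w6:F. ✗
— 1 world.
For ~[]~p:
w0: []~p is F. ✓
w1: []~p is F. ✓
w2: []~p is F. ✓
w3: []~p is F. ✓
w4: []~p is F. ✓
w5: []~p is F. ✓
w6: []~p is T. ✗
w7: []~p is F. ✓
— 7 worlds.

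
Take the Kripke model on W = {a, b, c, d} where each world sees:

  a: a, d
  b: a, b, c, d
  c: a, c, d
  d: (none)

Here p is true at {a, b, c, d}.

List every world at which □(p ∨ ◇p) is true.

{a, b, c, d}

a: successors {a, d}; p ∨ ◇p there: a:T, d:T. ✓
b: successors {a, b, c, d}; p ∨ ◇p there: a:T, b:T, c:T, d:T. ✓
c: successors {a, c, d}; p ∨ ◇p there: a:T, c:T, d:T. ✓
d: no successors, so □(p ∨ ◇p) holds vacuously. ✓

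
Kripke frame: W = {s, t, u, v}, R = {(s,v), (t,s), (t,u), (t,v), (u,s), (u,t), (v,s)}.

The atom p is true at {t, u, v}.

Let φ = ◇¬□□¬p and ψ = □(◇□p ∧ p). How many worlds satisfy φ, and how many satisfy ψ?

For ◇¬□□¬p:
s: successors {v}; ¬□□¬p there: v:T. ✓
t: successors {s, u, v}; ¬□□¬p there: s:F, u:T, v:T. ✓
u: successors {s, t}; ¬□□¬p there: s:F, t:T. ✓
v: successors {s}; ¬□□¬p there: s:F. ✗
— 3 worlds.
For □(◇□p ∧ p):
s: successors {v}; ◇□p ∧ p there: v:T. ✓
t: successors {s, u, v}; ◇□p ∧ p there: s:F, u:T, v:T. ✗
u: successors {s, t}; ◇□p ∧ p there: s:F, t:T. ✗
v: successors {s}; ◇□p ∧ p there: s:F. ✗
— 1 world.

3 and 1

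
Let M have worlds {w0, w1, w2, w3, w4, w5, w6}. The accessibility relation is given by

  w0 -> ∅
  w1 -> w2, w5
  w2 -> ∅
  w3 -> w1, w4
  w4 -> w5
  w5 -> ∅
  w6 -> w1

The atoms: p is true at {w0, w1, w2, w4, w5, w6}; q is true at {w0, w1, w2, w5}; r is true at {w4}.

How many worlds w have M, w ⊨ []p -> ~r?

6

w0: []p is T, ~r is T. ✓
w1: []p is T, ~r is T. ✓
w2: []p is T, ~r is T. ✓
w3: []p is T, ~r is T. ✓
w4: []p is T, ~r is F. ✗
w5: []p is T, ~r is T. ✓
w6: []p is T, ~r is T. ✓
Satisfying worlds: {w0, w1, w2, w3, w5, w6}.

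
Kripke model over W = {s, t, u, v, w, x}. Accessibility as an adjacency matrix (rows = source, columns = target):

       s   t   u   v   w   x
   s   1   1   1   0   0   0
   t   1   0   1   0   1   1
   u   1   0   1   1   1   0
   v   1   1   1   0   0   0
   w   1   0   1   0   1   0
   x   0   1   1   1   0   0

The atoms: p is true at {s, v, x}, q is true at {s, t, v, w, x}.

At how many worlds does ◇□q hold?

s: successors {s, t, u}; □q there: s:F, t:F, u:F. ✗
t: successors {s, u, w, x}; □q there: s:F, u:F, w:F, x:F. ✗
u: successors {s, u, v, w}; □q there: s:F, u:F, v:F, w:F. ✗
v: successors {s, t, u}; □q there: s:F, t:F, u:F. ✗
w: successors {s, u, w}; □q there: s:F, u:F, w:F. ✗
x: successors {t, u, v}; □q there: t:F, u:F, v:F. ✗
Satisfying worlds: ∅.

0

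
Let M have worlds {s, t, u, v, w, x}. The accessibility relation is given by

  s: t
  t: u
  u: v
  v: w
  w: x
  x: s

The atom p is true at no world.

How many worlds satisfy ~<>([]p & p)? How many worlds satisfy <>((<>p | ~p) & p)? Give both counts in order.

6 and 0

For ~<>([]p & p):
s: <>([]p & p) is F. ✓
t: <>([]p & p) is F. ✓
u: <>([]p & p) is F. ✓
v: <>([]p & p) is F. ✓
w: <>([]p & p) is F. ✓
x: <>([]p & p) is F. ✓
— 6 worlds.
For <>((<>p | ~p) & p):
s: successors {t}; (<>p | ~p) & p there: t:F. ✗
t: successors {u}; (<>p | ~p) & p there: u:F. ✗
u: successors {v}; (<>p | ~p) & p there: v:F. ✗
v: successors {w}; (<>p | ~p) & p there: w:F. ✗
w: successors {x}; (<>p | ~p) & p there: x:F. ✗
x: successors {s}; (<>p | ~p) & p there: s:F. ✗
— 0 worlds.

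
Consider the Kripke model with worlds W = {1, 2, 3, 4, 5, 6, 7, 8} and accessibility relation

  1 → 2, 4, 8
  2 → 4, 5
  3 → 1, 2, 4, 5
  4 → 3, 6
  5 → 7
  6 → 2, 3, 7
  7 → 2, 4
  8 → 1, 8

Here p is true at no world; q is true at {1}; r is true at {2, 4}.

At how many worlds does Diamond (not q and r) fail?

3

1: successors {2, 4, 8}; not q and r there: 2:T, 4:T, 8:F. ✓
2: successors {4, 5}; not q and r there: 4:T, 5:F. ✓
3: successors {1, 2, 4, 5}; not q and r there: 1:F, 2:T, 4:T, 5:F. ✓
4: successors {3, 6}; not q and r there: 3:F, 6:F. ✗
5: successors {7}; not q and r there: 7:F. ✗
6: successors {2, 3, 7}; not q and r there: 2:T, 3:F, 7:F. ✓
7: successors {2, 4}; not q and r there: 2:T, 4:T. ✓
8: successors {1, 8}; not q and r there: 1:F, 8:F. ✗
Satisfying worlds: {1, 2, 3, 6, 7}.
So Diamond (not q and r) fails at the other 3 worlds.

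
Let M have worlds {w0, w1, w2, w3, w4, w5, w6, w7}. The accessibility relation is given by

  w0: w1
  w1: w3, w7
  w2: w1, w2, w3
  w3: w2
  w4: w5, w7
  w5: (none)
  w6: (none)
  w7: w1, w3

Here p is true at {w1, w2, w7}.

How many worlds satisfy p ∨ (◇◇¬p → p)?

w0: p is F, ◇◇¬p → p is F. ✗
w1: p is T, ◇◇¬p → p is T. ✓
w2: p is T, ◇◇¬p → p is T. ✓
w3: p is F, ◇◇¬p → p is F. ✗
w4: p is F, ◇◇¬p → p is F. ✗
w5: p is F, ◇◇¬p → p is T. ✓
w6: p is F, ◇◇¬p → p is T. ✓
w7: p is T, ◇◇¬p → p is T. ✓
Satisfying worlds: {w1, w2, w5, w6, w7}.

5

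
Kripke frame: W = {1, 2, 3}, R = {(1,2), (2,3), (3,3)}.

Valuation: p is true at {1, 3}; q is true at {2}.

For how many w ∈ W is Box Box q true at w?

0

1: successors {2}; Box q there: 2:F. ✗
2: successors {3}; Box q there: 3:F. ✗
3: successors {3}; Box q there: 3:F. ✗
Satisfying worlds: ∅.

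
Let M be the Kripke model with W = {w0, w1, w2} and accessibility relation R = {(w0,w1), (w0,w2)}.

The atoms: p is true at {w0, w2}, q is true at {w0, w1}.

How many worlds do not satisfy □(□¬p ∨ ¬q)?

0

w0: successors {w1, w2}; □¬p ∨ ¬q there: w1:T, w2:T. ✓
w1: no successors, so □(□¬p ∨ ¬q) holds vacuously. ✓
w2: no successors, so □(□¬p ∨ ¬q) holds vacuously. ✓
Satisfying worlds: {w0, w1, w2}.
So □(□¬p ∨ ¬q) fails at the other 0 worlds.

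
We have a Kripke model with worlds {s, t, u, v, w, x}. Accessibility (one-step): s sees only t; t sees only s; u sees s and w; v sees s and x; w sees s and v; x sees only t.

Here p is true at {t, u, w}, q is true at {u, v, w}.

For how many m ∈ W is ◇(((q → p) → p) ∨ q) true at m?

4

s: successors {t}; ((q → p) → p) ∨ q there: t:T. ✓
t: successors {s}; ((q → p) → p) ∨ q there: s:F. ✗
u: successors {s, w}; ((q → p) → p) ∨ q there: s:F, w:T. ✓
v: successors {s, x}; ((q → p) → p) ∨ q there: s:F, x:F. ✗
w: successors {s, v}; ((q → p) → p) ∨ q there: s:F, v:T. ✓
x: successors {t}; ((q → p) → p) ∨ q there: t:T. ✓
Satisfying worlds: {s, u, w, x}.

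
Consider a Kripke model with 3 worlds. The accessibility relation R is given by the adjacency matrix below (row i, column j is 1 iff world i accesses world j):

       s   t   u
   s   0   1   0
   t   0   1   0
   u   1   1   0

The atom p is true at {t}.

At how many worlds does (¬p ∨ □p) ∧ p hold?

s: ¬p ∨ □p is T, p is F. ✗
t: ¬p ∨ □p is T, p is T. ✓
u: ¬p ∨ □p is T, p is F. ✗
Satisfying worlds: {t}.

1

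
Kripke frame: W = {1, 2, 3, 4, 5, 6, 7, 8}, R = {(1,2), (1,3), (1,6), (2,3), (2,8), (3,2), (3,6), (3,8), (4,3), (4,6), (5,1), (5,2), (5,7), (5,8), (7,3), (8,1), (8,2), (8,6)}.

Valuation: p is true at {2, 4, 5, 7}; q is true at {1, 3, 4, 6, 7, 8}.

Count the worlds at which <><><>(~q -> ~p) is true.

1: successors {2, 3, 6}; <><>(~q -> ~p) there: 2:T, 3:T, 6:F. ✓
2: successors {3, 8}; <><>(~q -> ~p) there: 3:T, 8:T. ✓
3: successors {2, 6, 8}; <><>(~q -> ~p) there: 2:T, 6:F, 8:T. ✓
4: successors {3, 6}; <><>(~q -> ~p) there: 3:T, 6:F. ✓
5: successors {1, 2, 7, 8}; <><>(~q -> ~p) there: 1:T, 2:T, 7:T, 8:T. ✓
6: no successors, so <><><>(~q -> ~p) fails. ✗
7: successors {3}; <><>(~q -> ~p) there: 3:T. ✓
8: successors {1, 2, 6}; <><>(~q -> ~p) there: 1:T, 2:T, 6:F. ✓
Satisfying worlds: {1, 2, 3, 4, 5, 7, 8}.

7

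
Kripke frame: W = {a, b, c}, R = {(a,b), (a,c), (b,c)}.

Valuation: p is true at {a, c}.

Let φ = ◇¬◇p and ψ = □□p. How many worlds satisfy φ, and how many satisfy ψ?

For ◇¬◇p:
a: successors {b, c}; ¬◇p there: b:F, c:T. ✓
b: successors {c}; ¬◇p there: c:T. ✓
c: no successors, so ◇¬◇p fails. ✗
— 2 worlds.
For □□p:
a: successors {b, c}; □p there: b:T, c:T. ✓
b: successors {c}; □p there: c:T. ✓
c: no successors, so □□p holds vacuously. ✓
— 3 worlds.

2 and 3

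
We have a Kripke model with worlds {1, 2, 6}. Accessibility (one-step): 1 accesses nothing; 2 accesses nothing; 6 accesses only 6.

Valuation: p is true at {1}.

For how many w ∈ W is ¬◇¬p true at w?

2

1: ◇¬p is F. ✓
2: ◇¬p is F. ✓
6: ◇¬p is T. ✗
Satisfying worlds: {1, 2}.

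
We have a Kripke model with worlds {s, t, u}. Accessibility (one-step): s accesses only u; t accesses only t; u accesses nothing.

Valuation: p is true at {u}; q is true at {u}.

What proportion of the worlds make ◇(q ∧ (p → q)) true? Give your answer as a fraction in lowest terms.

s: successors {u}; q ∧ (p → q) there: u:T. ✓
t: successors {t}; q ∧ (p → q) there: t:F. ✗
u: no successors, so ◇(q ∧ (p → q)) fails. ✗
That's 1 of 3 worlds, so 1/3.

1/3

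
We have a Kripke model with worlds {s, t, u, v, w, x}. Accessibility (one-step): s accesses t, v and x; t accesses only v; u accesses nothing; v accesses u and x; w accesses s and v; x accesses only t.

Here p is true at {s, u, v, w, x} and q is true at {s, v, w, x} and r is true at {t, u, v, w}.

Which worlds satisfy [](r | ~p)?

{t, u, x}

s: successors {t, v, x}; r | ~p there: t:T, v:T, x:F. ✗
t: successors {v}; r | ~p there: v:T. ✓
u: no successors, so [](r | ~p) holds vacuously. ✓
v: successors {u, x}; r | ~p there: u:T, x:F. ✗
w: successors {s, v}; r | ~p there: s:F, v:T. ✗
x: successors {t}; r | ~p there: t:T. ✓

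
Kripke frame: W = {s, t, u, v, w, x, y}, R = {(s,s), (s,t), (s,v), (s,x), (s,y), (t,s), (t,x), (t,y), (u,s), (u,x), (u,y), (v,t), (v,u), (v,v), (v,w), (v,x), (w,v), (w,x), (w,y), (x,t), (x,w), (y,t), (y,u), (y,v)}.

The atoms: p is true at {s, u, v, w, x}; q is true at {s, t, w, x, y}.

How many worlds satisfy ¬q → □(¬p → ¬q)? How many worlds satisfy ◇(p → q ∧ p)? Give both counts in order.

For ¬q → □(¬p → ¬q):
s: ¬q is F, □(¬p → ¬q) is F. ✓
t: ¬q is F, □(¬p → ¬q) is F. ✓
u: ¬q is T, □(¬p → ¬q) is F. ✗
v: ¬q is T, □(¬p → ¬q) is F. ✗
w: ¬q is F, □(¬p → ¬q) is F. ✓
x: ¬q is F, □(¬p → ¬q) is F. ✓
y: ¬q is F, □(¬p → ¬q) is F. ✓
— 5 worlds.
For ◇(p → q ∧ p):
s: successors {s, t, v, x, y}; p → q ∧ p there: s:T, t:T, v:F, x:T, y:T. ✓
t: successors {s, x, y}; p → q ∧ p there: s:T, x:T, y:T. ✓
u: successors {s, x, y}; p → q ∧ p there: s:T, x:T, y:T. ✓
v: successors {t, u, v, w, x}; p → q ∧ p there: t:T, u:F, v:F, w:T, x:T. ✓
w: successors {v, x, y}; p → q ∧ p there: v:F, x:T, y:T. ✓
x: successors {t, w}; p → q ∧ p there: t:T, w:T. ✓
y: successors {t, u, v}; p → q ∧ p there: t:T, u:F, v:F. ✓
— 7 worlds.

5 and 7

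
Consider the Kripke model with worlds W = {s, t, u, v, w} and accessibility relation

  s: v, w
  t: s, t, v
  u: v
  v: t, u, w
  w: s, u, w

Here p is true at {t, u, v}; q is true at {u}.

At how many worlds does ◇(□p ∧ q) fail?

s: successors {v, w}; □p ∧ q there: v:F, w:F. ✗
t: successors {s, t, v}; □p ∧ q there: s:F, t:F, v:F. ✗
u: successors {v}; □p ∧ q there: v:F. ✗
v: successors {t, u, w}; □p ∧ q there: t:F, u:T, w:F. ✓
w: successors {s, u, w}; □p ∧ q there: s:F, u:T, w:F. ✓
Satisfying worlds: {v, w}.
So ◇(□p ∧ q) fails at the other 3 worlds.

3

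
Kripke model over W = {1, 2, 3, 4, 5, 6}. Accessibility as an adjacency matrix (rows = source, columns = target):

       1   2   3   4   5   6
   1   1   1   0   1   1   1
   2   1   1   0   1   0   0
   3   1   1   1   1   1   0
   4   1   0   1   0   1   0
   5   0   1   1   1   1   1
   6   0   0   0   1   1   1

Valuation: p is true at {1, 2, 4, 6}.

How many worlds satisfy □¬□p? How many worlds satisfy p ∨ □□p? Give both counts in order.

For □¬□p:
1: successors {1, 2, 4, 5, 6}; ¬□p there: 1:T, 2:F, 4:T, 5:T, 6:T. ✗
2: successors {1, 2, 4}; ¬□p there: 1:T, 2:F, 4:T. ✗
3: successors {1, 2, 3, 4, 5}; ¬□p there: 1:T, 2:F, 3:T, 4:T, 5:T. ✗
4: successors {1, 3, 5}; ¬□p there: 1:T, 3:T, 5:T. ✓
5: successors {2, 3, 4, 5, 6}; ¬□p there: 2:F, 3:T, 4:T, 5:T, 6:T. ✗
6: successors {4, 5, 6}; ¬□p there: 4:T, 5:T, 6:T. ✓
— 2 worlds.
For p ∨ □□p:
1: p is T, □□p is F. ✓
2: p is T, □□p is F. ✓
3: p is F, □□p is F. ✗
4: p is T, □□p is F. ✓
5: p is F, □□p is F. ✗
6: p is T, □□p is F. ✓
— 4 worlds.

2 and 4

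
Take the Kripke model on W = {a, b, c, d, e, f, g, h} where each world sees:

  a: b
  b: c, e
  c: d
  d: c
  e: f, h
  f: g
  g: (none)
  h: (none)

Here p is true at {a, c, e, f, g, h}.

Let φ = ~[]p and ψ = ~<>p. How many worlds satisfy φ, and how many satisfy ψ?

2 and 4

For ~[]p:
a: []p is F. ✓
b: []p is T. ✗
c: []p is F. ✓
d: []p is T. ✗
e: []p is T. ✗
f: []p is T. ✗
g: []p is T. ✗
h: []p is T. ✗
— 2 worlds.
For ~<>p:
a: <>p is F. ✓
b: <>p is T. ✗
c: <>p is F. ✓
d: <>p is T. ✗
e: <>p is T. ✗
f: <>p is T. ✗
g: <>p is F. ✓
h: <>p is F. ✓
— 4 worlds.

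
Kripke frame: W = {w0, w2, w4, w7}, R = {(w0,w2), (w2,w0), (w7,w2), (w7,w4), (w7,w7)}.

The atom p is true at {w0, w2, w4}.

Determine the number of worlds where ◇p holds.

3

w0: successors {w2}; p there: w2:T. ✓
w2: successors {w0}; p there: w0:T. ✓
w4: no successors, so ◇p fails. ✗
w7: successors {w2, w4, w7}; p there: w2:T, w4:T, w7:F. ✓
Satisfying worlds: {w0, w2, w7}.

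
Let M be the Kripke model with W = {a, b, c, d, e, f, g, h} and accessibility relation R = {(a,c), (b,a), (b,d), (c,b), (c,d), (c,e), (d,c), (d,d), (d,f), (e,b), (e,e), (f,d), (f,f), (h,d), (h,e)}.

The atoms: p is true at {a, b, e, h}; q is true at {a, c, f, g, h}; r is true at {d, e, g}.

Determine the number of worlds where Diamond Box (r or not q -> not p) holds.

a: successors {c}; Box (r or not q -> not p) there: c:F. ✗
b: successors {a, d}; Box (r or not q -> not p) there: a:T, d:T. ✓
c: successors {b, d, e}; Box (r or not q -> not p) there: b:T, d:T, e:F. ✓
d: successors {c, d, f}; Box (r or not q -> not p) there: c:F, d:T, f:T. ✓
e: successors {b, e}; Box (r or not q -> not p) there: b:T, e:F. ✓
f: successors {d, f}; Box (r or not q -> not p) there: d:T, f:T. ✓
g: no successors, so Diamond Box (r or not q -> not p) fails. ✗
h: successors {d, e}; Box (r or not q -> not p) there: d:T, e:F. ✓
Satisfying worlds: {b, c, d, e, f, h}.

6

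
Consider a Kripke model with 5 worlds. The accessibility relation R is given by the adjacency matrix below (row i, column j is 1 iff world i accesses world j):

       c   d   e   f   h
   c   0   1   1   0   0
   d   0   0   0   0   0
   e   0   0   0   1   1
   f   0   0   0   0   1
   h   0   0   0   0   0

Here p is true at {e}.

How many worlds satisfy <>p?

1

c: successors {d, e}; p there: d:F, e:T. ✓
d: no successors, so <>p fails. ✗
e: successors {f, h}; p there: f:F, h:F. ✗
f: successors {h}; p there: h:F. ✗
h: no successors, so <>p fails. ✗
Satisfying worlds: {c}.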